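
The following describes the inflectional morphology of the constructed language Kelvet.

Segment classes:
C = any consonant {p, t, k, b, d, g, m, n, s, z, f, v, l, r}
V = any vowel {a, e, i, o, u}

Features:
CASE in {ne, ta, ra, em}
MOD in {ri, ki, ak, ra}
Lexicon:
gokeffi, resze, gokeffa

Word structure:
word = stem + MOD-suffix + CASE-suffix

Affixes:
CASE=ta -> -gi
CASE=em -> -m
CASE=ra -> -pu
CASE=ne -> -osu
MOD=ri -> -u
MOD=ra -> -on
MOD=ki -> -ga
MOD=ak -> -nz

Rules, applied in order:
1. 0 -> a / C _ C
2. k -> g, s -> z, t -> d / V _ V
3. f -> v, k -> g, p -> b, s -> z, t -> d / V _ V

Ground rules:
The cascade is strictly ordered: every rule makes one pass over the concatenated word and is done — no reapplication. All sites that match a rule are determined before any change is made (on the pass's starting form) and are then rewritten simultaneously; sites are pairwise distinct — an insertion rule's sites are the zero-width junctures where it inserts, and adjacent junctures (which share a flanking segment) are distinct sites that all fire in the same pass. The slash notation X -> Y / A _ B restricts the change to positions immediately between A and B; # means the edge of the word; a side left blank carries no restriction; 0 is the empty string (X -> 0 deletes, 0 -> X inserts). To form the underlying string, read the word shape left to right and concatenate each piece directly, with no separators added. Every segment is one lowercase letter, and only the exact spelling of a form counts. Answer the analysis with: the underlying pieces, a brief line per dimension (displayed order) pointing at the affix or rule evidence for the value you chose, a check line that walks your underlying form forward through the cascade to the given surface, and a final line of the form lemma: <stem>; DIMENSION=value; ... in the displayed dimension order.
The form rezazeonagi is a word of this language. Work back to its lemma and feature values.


underlying: resze-on-gi
CASE=ta - signalled by the affix -gi
MOD=ra - signalled by the affix -on
check: reszeongi -> resazeonagi -> rezazeonagi -> rezazeonagi
lemma: resze; CASE=ta; MOD=ra


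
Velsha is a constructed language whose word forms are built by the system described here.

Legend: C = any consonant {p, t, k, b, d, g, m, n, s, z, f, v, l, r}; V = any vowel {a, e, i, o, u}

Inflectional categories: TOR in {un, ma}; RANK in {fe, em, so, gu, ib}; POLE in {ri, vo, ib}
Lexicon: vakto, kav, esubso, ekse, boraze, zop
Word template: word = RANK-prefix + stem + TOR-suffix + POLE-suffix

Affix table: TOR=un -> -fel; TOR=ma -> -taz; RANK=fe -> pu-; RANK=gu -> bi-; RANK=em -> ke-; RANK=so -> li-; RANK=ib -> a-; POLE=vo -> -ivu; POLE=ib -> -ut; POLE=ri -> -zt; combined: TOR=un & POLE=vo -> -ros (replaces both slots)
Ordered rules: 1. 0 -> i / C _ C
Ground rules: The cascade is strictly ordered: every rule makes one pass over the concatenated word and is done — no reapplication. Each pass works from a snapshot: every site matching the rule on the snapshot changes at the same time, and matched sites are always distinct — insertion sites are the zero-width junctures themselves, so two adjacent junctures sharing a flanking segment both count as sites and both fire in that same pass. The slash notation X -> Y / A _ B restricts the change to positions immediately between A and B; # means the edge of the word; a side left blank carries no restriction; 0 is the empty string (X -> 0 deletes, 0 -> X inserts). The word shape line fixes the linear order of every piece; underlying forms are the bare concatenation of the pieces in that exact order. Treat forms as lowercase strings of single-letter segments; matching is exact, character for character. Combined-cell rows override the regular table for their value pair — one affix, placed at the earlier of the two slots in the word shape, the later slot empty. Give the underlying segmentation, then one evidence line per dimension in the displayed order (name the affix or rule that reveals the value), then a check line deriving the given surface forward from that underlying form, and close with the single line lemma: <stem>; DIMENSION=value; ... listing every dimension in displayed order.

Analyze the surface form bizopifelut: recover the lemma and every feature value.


underlying: bi-zop-fel-ut
TOR=un - signalled by the affix -fel
RANK=gu - signalled by the affix bi-
POLE=ib - signalled by the affix -ut
check: bizopfelut -> bizopifelut
lemma: zop; TOR=un; RANK=gu; POLE=ib


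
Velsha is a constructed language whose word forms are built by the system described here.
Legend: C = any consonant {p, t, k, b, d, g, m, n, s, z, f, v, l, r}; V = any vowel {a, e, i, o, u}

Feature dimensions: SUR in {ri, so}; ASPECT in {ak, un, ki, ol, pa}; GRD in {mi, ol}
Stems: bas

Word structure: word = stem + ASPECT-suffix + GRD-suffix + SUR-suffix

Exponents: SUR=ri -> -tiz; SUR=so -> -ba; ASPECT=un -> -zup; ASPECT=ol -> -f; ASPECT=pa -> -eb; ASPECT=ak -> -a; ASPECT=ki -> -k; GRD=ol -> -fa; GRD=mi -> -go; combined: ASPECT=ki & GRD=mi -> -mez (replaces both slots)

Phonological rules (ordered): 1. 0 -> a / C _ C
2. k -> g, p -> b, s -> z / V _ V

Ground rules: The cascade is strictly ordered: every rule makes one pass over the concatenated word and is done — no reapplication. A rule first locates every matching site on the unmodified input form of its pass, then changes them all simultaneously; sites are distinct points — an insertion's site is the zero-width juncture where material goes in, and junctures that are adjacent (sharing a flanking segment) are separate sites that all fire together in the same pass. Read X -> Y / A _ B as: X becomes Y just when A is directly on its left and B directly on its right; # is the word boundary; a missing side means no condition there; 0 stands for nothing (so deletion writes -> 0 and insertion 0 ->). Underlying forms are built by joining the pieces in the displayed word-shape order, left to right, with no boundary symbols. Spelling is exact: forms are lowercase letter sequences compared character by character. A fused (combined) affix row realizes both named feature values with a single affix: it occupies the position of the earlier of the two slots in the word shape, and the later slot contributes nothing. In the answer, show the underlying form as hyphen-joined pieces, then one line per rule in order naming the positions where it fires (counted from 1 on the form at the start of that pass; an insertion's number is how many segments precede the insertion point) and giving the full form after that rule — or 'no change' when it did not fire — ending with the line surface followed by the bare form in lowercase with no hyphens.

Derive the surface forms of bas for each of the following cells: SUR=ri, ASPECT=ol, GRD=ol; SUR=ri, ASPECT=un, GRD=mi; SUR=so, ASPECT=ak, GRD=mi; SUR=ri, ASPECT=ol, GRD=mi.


cell SUR=ri, ASPECT=ol, GRD=ol:
underlying: bas-f-fa-tiz
1. 0 -> a / C _ C: inserts after position(s) 3, 4: basafafatiz
2. k -> g, p -> b, s -> z / V _ V: fires at position(s) 3: bazafafatiz
surface: bazafafatiz

cell SUR=ri, ASPECT=un, GRD=mi:
underlying: bas-zup-go-tiz
1. 0 -> a / C _ C: inserts after position(s) 3, 6: basazupagotiz
2. k -> g, p -> b, s -> z / V _ V: fires at position(s) 3, 7: bazazubagotiz
surface: bazazubagotiz

cell SUR=so, ASPECT=ak, GRD=mi:
underlying: bas-a-go-ba
1. 0 -> a / C _ C: no change
2. k -> g, p -> b, s -> z / V _ V: fires at position(s) 3: bazagoba
surface: bazagoba

cell SUR=ri, ASPECT=ol, GRD=mi:
underlying: bas-f-go-tiz
1. 0 -> a / C _ C: inserts after position(s) 3, 4: basafagotiz
2. k -> g, p -> b, s -> z / V _ V: fires at position(s) 3: bazafagotiz
surface: bazafagotiz


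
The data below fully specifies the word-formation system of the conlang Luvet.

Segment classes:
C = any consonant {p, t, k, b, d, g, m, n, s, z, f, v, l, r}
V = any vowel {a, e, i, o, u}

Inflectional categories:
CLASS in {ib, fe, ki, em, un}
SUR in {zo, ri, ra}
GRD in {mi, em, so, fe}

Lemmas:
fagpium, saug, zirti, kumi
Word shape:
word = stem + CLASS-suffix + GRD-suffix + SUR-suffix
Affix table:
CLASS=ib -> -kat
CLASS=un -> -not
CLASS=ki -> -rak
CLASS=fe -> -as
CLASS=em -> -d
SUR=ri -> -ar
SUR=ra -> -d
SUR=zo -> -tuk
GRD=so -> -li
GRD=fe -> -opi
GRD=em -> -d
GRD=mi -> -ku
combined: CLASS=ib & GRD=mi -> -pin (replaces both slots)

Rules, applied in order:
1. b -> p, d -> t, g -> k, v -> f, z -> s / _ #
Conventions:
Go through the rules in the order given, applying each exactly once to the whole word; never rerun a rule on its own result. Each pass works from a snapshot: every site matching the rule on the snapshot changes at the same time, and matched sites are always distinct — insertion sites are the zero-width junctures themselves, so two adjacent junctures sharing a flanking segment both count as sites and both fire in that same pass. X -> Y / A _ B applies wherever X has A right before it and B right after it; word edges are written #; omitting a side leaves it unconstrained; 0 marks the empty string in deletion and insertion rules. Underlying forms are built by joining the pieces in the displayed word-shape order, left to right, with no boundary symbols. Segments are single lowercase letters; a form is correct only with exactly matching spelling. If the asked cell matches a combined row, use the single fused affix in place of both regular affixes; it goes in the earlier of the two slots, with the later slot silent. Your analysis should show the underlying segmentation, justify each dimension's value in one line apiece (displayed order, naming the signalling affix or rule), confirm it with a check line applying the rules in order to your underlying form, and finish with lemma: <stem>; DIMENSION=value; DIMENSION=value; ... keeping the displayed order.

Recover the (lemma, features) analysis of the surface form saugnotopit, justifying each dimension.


underlying: saug-not-opi-d
CLASS=un - signalled by the affix -not
SUR=ra - signalled by the affix -d
GRD=fe - signalled by the affix -opi
check: saugnotopid -> saugnotopit
lemma: saug; CLASS=un; SUR=ra; GRD=fe


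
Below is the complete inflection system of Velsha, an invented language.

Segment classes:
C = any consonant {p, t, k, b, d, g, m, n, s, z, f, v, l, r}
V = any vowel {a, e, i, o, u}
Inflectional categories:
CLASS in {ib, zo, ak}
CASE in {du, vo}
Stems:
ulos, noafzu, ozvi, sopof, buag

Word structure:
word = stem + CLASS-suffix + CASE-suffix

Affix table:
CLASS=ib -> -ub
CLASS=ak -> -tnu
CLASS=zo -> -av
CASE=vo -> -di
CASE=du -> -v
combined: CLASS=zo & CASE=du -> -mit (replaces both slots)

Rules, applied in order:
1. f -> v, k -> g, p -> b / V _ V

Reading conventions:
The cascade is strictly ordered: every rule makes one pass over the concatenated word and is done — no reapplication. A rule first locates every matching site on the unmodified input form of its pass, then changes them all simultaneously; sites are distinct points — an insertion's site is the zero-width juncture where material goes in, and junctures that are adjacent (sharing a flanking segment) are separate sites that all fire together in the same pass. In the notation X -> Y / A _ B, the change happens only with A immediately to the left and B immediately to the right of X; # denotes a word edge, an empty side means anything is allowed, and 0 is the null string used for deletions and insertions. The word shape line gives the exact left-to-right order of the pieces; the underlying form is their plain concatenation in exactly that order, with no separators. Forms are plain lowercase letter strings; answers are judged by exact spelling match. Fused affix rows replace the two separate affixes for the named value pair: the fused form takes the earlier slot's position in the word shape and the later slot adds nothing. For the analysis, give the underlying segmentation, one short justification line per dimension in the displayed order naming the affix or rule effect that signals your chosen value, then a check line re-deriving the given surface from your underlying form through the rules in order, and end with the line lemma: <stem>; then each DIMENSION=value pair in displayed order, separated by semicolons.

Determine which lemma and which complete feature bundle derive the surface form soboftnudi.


underlying: sopof-tnu-di
CLASS=ak - signalled by the affix -tnu
CASE=vo - signalled by the affix -di
check: sopoftnudi -> soboftnudi
lemma: sopof; CLASS=ak; CASE=vo


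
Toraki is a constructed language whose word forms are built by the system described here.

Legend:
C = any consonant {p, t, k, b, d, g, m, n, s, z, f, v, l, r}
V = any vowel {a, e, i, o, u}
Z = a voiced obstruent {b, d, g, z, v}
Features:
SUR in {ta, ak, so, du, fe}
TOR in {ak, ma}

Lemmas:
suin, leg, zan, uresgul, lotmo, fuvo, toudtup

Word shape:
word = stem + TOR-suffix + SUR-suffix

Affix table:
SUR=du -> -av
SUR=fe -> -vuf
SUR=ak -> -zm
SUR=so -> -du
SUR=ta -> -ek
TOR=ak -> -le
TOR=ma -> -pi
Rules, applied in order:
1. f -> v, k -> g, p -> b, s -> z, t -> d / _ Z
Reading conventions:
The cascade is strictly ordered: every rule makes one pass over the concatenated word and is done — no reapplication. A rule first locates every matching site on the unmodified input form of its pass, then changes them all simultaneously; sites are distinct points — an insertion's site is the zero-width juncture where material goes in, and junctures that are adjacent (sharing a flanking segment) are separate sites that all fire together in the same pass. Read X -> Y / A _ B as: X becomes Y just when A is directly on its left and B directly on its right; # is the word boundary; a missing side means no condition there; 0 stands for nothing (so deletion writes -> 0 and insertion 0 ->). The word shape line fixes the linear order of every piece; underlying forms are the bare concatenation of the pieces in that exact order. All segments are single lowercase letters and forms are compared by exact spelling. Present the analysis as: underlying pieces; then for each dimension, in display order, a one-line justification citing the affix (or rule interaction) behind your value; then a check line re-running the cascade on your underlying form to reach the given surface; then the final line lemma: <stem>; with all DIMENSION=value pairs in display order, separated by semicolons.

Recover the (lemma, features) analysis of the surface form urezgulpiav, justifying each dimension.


underlying: uresgul-pi-av
SUR=du - signalled by the affix -av
TOR=ma - signalled by the affix -pi
check: uresgulpiav -> urezgulpiav
lemma: uresgul; SUR=du; TOR=ma


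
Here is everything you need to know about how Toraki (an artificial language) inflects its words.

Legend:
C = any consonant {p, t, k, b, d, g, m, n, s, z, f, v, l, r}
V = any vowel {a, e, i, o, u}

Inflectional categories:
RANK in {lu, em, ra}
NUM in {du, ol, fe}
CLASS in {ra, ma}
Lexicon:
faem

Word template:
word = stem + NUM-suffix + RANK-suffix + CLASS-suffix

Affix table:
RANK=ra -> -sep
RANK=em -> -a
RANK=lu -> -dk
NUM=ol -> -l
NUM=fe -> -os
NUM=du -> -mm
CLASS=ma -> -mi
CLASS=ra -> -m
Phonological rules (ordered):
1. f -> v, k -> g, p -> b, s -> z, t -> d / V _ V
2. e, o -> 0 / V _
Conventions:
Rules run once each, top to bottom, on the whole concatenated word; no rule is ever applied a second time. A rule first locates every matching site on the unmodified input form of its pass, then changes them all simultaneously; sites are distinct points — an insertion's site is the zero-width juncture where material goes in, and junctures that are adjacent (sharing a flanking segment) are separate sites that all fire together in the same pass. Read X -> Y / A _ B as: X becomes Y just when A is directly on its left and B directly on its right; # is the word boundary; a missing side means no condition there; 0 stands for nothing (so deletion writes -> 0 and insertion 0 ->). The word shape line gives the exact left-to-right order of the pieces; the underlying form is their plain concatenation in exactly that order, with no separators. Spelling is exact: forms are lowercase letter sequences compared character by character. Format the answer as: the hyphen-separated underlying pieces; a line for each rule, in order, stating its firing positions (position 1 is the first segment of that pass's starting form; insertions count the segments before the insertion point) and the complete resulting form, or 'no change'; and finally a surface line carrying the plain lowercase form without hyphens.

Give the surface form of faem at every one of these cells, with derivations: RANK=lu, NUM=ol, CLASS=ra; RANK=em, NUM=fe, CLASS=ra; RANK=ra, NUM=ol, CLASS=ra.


cell RANK=lu, NUM=ol, CLASS=ra:
underlying: faem-l-dk-m
1. f -> v, k -> g, p -> b, s -> z, t -> d / V _ V: no change
2. e, o -> 0 / V _: fires at position(s) 3: famldkm
surface: famldkm

cell RANK=em, NUM=fe, CLASS=ra:
underlying: faem-os-a-m
1. f -> v, k -> g, p -> b, s -> z, t -> d / V _ V: fires at position(s) 6: faemozam
2. e, o -> 0 / V _: fires at position(s) 3: famozam
surface: famozam

cell RANK=ra, NUM=ol, CLASS=ra:
underlying: faem-l-sep-m
1. f -> v, k -> g, p -> b, s -> z, t -> d / V _ V: no change
2. e, o -> 0 / V _: fires at position(s) 3: famlsepm
surface: famlsepm


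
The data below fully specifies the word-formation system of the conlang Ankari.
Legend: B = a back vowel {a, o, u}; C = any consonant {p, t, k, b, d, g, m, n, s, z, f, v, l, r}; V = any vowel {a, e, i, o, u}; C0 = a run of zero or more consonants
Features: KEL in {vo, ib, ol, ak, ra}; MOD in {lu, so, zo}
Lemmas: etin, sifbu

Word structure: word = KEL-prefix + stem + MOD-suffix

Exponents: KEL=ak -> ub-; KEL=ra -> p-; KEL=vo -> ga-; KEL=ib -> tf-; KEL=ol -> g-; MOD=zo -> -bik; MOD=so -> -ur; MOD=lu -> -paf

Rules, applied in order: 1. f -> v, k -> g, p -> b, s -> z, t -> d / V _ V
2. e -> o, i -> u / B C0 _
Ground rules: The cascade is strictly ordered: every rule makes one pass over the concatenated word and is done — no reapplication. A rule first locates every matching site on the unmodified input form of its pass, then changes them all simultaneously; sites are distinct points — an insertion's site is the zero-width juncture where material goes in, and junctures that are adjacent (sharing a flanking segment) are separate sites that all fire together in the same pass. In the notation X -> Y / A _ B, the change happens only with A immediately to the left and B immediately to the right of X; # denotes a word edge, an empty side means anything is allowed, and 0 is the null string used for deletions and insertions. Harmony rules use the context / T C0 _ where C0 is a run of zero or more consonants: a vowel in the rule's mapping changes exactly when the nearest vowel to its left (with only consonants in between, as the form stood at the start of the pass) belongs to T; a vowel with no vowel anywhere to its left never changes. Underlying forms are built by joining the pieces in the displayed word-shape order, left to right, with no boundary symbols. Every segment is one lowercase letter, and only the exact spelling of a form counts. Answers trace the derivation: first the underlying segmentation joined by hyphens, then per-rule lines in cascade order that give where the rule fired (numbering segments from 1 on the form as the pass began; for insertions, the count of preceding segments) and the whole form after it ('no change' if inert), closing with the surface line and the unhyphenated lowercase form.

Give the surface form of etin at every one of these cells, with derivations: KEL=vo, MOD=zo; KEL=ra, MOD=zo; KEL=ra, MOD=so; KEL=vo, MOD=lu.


cell KEL=vo, MOD=zo:
underlying: ga-etin-bik
1. f -> v, k -> g, p -> b, s -> z, t -> d / V _ V: fires at position(s) 4: gaedinbik
2. e -> o, i -> u / B C0 _: fires at position(s) 3: gaodinbik
surface: gaodinbik

cell KEL=ra, MOD=zo:
underlying: p-etin-bik
1. f -> v, k -> g, p -> b, s -> z, t -> d / V _ V: fires at position(s) 3: pedinbik
2. e -> o, i -> u / B C0 _: no change
surface: pedinbik

cell KEL=ra, MOD=so:
underlying: p-etin-ur
1. f -> v, k -> g, p -> b, s -> z, t -> d / V _ V: fires at position(s) 3: pedinur
2. e -> o, i -> u / B C0 _: no change
surface: pedinur

cell KEL=vo, MOD=lu:
underlying: ga-etin-paf
1. f -> v, k -> g, p -> b, s -> z, t -> d / V _ V: fires at position(s) 4: gaedinpaf
2. e -> o, i -> u / B C0 _: fires at position(s) 3: gaodinpaf
surface: gaodinpaf


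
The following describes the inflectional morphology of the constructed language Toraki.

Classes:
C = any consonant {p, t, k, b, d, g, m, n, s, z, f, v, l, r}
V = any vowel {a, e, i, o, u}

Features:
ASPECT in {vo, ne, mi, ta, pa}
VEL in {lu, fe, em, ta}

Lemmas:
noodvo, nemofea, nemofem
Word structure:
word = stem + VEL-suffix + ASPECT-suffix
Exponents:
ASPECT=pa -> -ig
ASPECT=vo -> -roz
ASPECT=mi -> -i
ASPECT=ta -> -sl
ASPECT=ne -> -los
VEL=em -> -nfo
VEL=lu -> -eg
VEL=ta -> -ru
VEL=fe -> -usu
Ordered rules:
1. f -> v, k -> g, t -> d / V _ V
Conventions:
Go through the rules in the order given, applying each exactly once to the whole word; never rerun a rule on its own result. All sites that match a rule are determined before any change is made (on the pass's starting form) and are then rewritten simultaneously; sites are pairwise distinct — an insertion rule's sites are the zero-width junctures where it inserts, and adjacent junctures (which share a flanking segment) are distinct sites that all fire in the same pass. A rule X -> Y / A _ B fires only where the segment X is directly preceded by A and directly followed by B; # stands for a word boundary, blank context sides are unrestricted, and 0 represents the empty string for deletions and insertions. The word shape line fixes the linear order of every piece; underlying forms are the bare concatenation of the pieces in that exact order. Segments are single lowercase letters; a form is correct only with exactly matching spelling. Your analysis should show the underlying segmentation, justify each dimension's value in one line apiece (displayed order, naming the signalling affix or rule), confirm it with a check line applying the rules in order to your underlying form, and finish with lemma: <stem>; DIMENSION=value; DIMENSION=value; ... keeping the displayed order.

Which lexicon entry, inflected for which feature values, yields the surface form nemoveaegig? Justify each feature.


underlying: nemofea-eg-ig
ASPECT=pa - signalled by the affix -ig
VEL=lu - signalled by the affix -eg
check: nemofeaegig -> nemoveaegig
lemma: nemofea; ASPECT=pa; VEL=lu


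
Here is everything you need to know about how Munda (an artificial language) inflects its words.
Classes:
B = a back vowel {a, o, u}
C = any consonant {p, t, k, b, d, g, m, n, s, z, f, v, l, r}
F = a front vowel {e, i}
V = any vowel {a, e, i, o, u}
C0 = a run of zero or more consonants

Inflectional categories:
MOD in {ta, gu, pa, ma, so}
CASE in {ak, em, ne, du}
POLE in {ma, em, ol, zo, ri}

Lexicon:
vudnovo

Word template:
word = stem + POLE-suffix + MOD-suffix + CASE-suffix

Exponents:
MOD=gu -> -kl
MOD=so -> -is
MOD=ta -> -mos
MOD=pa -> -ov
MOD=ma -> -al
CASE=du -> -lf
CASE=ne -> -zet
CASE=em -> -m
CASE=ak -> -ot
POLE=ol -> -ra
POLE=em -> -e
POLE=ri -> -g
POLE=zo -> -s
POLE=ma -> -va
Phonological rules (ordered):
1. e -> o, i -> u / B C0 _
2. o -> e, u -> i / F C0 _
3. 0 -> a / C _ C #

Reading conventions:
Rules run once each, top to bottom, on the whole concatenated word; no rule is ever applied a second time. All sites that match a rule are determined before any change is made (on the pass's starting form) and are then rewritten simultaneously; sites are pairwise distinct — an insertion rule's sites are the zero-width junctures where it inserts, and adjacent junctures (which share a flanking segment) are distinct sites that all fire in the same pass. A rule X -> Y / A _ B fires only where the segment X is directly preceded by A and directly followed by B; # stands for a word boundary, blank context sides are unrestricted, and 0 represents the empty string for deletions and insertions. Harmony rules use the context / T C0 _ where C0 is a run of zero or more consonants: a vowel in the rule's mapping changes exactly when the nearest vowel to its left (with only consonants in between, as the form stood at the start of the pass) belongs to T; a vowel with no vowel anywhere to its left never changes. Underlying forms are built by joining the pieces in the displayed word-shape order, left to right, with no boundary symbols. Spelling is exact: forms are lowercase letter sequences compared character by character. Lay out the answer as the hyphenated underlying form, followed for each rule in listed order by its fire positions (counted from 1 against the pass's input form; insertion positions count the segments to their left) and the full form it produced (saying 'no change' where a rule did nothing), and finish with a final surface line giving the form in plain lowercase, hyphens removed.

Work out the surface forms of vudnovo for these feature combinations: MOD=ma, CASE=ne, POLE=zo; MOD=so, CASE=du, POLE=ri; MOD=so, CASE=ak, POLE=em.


cell MOD=ma, CASE=ne, POLE=zo:
underlying: vudnovo-s-al-zet
1. e -> o, i -> u / B C0 _: fires at position(s) 12: vudnovosalzot
2. o -> e, u -> i / F C0 _: no change
3. 0 -> a / C _ C #: no change
surface: vudnovosalzot

cell MOD=so, CASE=du, POLE=ri:
underlying: vudnovo-g-is-lf
1. e -> o, i -> u / B C0 _: fires at position(s) 9: vudnovoguslf
2. o -> e, u -> i / F C0 _: no change
3. 0 -> a / C _ C #: inserts after position(s) 11: vudnovoguslaf
surface: vudnovoguslaf

cell MOD=so, CASE=ak, POLE=em:
underlying: vudnovo-e-is-ot
1. e -> o, i -> u / B C0 _: fires at position(s) 8: vudnovooisot
2. o -> e, u -> i / F C0 _: fires at position(s) 11: vudnovooiset
3. 0 -> a / C _ C #: no change
surface: vudnovooiset


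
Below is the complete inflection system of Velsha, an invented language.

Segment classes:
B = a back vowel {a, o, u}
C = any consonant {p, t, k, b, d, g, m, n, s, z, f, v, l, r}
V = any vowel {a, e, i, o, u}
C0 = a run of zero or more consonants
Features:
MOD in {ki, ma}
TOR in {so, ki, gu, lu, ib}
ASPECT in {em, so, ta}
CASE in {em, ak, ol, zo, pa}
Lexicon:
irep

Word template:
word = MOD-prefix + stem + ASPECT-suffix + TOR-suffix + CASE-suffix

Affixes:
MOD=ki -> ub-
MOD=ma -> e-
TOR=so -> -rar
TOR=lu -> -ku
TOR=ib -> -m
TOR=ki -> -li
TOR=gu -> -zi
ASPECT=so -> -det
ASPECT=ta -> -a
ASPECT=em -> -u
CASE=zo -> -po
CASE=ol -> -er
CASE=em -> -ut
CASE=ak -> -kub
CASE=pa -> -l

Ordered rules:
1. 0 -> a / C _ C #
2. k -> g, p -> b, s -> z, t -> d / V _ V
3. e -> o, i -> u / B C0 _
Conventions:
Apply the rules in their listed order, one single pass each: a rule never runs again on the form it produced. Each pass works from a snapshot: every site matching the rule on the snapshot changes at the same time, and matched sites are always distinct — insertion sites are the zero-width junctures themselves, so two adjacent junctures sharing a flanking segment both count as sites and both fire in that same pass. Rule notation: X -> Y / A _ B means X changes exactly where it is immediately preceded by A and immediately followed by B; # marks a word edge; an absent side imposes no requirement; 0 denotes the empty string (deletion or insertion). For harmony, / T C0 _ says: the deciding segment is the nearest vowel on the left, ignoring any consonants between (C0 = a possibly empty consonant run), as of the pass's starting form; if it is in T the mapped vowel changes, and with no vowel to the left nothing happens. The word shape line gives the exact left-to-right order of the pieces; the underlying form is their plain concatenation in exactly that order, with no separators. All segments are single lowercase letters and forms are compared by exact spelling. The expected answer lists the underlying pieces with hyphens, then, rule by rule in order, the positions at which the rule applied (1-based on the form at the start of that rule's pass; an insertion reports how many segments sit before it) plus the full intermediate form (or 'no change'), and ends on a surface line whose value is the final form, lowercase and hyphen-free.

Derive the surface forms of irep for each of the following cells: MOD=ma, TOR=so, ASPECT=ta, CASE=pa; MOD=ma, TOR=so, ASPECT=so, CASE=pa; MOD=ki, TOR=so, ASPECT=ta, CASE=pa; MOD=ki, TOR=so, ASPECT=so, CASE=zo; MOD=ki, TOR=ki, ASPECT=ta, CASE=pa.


cell MOD=ma, TOR=so, ASPECT=ta, CASE=pa:
underlying: e-irep-a-rar-l
1. 0 -> a / C _ C #: inserts after position(s) 9: eirepararal
2. k -> g, p -> b, s -> z, t -> d / V _ V: fires at position(s) 5: eirebararal
3. e -> o, i -> u / B C0 _: no change
surface: eirebararal

cell MOD=ma, TOR=so, ASPECT=so, CASE=pa:
underlying: e-irep-det-rar-l
1. 0 -> a / C _ C #: inserts after position(s) 11: eirepdetraral
2. k -> g, p -> b, s -> z, t -> d / V _ V: no change
3. e -> o, i -> u / B C0 _: no change
surface: eirepdetraral

cell MOD=ki, TOR=so, ASPECT=ta, CASE=pa:
underlying: ub-irep-a-rar-l
1. 0 -> a / C _ C #: inserts after position(s) 10: ubirepararal
2. k -> g, p -> b, s -> z, t -> d / V _ V: fires at position(s) 6: ubirebararal
3. e -> o, i -> u / B C0 _: fires at position(s) 3: uburebararal
surface: uburebararal

cell MOD=ki, TOR=so, ASPECT=so, CASE=zo:
underlying: ub-irep-det-rar-po
1. 0 -> a / C _ C #: no change
2. k -> g, p -> b, s -> z, t -> d / V _ V: no change
3. e -> o, i -> u / B C0 _: fires at position(s) 3: uburepdetrarpo
surface: uburepdetrarpo

cell MOD=ki, TOR=ki, ASPECT=ta, CASE=pa:
underlying: ub-irep-a-li-l
1. 0 -> a / C _ C #: no change
2. k -> g, p -> b, s -> z, t -> d / V _ V: fires at position(s) 6: ubirebalil
3. e -> o, i -> u / B C0 _: fires at position(s) 3, 9: uburebalul
surface: uburebalul


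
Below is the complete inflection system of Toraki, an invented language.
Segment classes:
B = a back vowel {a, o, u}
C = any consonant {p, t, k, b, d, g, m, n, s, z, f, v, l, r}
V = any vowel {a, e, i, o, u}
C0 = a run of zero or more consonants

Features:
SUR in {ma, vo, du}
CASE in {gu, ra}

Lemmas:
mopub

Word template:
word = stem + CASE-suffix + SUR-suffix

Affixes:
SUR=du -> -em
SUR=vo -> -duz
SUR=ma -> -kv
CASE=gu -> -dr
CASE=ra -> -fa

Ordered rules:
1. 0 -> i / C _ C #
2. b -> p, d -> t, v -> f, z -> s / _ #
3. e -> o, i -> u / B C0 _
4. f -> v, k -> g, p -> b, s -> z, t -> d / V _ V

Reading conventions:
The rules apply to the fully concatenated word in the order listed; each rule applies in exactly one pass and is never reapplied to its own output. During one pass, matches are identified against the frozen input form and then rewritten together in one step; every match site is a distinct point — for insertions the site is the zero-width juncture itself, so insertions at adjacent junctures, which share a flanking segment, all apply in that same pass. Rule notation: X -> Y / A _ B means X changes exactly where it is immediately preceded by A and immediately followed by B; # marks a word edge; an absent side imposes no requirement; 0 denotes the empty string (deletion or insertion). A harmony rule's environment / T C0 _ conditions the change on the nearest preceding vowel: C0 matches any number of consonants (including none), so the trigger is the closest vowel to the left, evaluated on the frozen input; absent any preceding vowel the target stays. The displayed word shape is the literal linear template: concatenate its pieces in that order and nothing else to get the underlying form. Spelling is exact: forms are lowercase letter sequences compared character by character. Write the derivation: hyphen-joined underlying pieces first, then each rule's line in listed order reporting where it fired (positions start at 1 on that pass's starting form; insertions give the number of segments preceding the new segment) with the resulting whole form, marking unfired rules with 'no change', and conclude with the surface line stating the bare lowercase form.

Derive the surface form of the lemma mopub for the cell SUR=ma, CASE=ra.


underlying: mopub-fa-kv
1. 0 -> i / C _ C #: inserts after position(s) 8: mopubfakiv
2. b -> p, d -> t, v -> f, z -> s / _ #: fires at position(s) 10: mopubfakif
3. e -> o, i -> u / B C0 _: fires at position(s) 9: mopubfakuf
4. f -> v, k -> g, p -> b, s -> z, t -> d / V _ V: fires at position(s) 3, 8: mobubfaguf
surface: mobubfaguf


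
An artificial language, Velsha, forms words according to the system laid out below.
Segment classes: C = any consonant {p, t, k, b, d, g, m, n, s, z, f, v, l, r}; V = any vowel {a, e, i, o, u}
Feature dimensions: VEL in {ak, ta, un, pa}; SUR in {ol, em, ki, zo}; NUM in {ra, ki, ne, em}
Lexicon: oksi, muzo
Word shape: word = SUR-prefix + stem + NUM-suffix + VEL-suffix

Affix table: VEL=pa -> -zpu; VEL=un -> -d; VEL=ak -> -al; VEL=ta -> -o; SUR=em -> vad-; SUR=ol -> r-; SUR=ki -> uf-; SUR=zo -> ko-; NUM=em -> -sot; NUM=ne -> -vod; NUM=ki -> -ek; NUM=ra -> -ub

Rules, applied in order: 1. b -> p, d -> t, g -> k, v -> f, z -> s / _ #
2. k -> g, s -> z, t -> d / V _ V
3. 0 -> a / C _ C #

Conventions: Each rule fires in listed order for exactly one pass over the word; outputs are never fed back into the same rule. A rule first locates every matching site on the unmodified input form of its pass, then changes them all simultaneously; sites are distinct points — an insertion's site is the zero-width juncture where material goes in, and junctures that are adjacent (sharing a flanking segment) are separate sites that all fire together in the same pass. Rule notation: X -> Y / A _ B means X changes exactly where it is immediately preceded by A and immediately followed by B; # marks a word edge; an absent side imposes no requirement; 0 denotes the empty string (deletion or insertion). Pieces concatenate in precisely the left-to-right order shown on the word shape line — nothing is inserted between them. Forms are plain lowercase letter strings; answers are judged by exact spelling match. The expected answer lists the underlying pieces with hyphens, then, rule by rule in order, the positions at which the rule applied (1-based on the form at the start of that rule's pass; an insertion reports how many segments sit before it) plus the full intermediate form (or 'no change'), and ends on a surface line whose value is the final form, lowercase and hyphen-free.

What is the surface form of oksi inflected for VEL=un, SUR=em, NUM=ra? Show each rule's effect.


underlying: vad-oksi-ub-d
1. b -> p, d -> t, g -> k, v -> f, z -> s / _ #: fires at position(s) 10: vadoksiubt
2. k -> g, s -> z, t -> d / V _ V: no change
3. 0 -> a / C _ C #: inserts after position(s) 9: vadoksiubat
surface: vadoksiubat


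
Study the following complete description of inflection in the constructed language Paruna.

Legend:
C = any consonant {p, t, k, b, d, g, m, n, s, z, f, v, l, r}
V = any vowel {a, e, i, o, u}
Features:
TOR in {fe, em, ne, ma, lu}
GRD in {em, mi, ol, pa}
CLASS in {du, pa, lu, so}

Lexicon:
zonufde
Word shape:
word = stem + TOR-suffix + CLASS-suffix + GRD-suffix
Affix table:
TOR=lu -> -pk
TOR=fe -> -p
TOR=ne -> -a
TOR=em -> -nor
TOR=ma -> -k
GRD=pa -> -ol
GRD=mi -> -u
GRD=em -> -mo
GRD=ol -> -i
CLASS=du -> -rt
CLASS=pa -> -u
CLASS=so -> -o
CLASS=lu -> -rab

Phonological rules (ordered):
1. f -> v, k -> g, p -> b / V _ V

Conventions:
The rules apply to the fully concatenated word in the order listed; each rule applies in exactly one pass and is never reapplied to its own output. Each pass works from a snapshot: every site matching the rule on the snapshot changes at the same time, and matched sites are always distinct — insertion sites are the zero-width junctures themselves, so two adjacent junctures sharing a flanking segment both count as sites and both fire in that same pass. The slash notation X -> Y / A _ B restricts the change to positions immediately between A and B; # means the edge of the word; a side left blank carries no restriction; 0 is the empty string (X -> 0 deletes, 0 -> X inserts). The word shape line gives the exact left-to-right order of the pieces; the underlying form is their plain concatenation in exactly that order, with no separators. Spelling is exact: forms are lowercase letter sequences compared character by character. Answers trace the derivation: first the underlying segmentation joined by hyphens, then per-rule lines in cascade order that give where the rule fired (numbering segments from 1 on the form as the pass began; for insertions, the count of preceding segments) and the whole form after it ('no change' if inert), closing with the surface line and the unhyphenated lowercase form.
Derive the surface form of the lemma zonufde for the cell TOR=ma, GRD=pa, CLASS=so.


underlying: zonufde-k-o-ol
1. f -> v, k -> g, p -> b / V _ V: fires at position(s) 8: zonufdegool
surface: zonufdegool


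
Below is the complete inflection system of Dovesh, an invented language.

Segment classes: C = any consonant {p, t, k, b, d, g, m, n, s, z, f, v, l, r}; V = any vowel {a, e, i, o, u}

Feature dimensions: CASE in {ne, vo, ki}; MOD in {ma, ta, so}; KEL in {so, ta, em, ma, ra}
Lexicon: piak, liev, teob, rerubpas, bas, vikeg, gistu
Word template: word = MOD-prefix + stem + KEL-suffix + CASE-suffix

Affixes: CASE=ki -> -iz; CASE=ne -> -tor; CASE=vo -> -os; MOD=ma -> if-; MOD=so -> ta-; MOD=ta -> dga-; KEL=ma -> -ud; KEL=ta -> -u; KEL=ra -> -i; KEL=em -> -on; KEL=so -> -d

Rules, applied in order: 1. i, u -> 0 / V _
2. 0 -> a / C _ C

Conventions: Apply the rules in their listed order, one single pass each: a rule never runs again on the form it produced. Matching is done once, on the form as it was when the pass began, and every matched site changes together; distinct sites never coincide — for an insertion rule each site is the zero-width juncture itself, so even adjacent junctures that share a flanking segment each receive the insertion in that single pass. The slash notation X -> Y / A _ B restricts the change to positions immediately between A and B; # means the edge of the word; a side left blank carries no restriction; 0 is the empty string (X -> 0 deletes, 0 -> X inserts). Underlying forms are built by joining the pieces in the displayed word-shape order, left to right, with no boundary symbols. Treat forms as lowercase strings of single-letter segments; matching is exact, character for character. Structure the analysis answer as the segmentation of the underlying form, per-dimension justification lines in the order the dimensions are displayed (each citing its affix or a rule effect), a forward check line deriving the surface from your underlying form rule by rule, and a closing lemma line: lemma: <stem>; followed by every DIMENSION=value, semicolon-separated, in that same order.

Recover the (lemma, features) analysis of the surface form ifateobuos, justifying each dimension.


underlying: if-teob-u-os
CASE=vo - signalled by the affix -os
MOD=ma - signalled by the affix if-
KEL=ta - signalled by the affix -u
check: ifteobuos -> ifteobuos -> ifateobuos
lemma: teob; CASE=vo; MOD=ma; KEL=ta


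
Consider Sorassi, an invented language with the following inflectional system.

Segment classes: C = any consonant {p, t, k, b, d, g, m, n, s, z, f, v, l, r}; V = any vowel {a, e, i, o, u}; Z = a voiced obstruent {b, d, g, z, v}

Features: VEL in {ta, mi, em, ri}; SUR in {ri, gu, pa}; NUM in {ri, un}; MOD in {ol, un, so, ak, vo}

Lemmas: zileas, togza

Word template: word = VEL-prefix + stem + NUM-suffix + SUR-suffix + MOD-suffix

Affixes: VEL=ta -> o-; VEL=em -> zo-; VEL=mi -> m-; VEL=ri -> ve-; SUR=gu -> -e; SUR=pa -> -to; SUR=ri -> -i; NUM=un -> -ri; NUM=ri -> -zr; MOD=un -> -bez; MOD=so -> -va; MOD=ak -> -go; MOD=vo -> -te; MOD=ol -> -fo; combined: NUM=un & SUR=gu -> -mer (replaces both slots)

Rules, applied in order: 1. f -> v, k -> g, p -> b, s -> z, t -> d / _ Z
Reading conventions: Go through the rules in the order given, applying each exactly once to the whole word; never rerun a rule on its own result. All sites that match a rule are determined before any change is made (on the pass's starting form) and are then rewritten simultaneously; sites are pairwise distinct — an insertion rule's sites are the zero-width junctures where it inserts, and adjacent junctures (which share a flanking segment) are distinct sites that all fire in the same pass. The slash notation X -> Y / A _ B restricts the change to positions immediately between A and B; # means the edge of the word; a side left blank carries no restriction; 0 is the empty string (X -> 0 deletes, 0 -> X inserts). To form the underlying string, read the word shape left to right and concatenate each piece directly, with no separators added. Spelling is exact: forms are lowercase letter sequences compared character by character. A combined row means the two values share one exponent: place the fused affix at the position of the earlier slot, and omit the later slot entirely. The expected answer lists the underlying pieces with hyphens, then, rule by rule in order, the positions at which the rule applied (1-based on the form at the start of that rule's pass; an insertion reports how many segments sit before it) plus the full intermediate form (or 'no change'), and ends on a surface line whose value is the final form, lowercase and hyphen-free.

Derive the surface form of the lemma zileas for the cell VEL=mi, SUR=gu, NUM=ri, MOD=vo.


underlying: m-zileas-zr-e-te
1. f -> v, k -> g, p -> b, s -> z, t -> d / _ Z: fires at position(s) 7: mzileazzrete
surface: mzileazzrete
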